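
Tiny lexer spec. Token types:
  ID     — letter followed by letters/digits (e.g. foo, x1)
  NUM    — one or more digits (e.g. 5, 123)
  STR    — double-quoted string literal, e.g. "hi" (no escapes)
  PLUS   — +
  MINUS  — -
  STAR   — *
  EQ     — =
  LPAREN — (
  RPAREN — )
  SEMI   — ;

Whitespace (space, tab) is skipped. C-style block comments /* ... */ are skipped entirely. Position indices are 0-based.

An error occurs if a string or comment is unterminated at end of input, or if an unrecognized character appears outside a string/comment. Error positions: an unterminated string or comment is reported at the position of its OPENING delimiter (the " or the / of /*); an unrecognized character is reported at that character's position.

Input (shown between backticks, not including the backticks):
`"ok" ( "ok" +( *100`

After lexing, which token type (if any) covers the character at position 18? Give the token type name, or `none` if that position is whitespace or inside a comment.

Answer: NUM

Derivation:
pos=0: enter STRING mode
pos=0: emit STR "ok" (now at pos=4)
pos=5: emit LPAREN '('
pos=7: enter STRING mode
pos=7: emit STR "ok" (now at pos=11)
pos=12: emit PLUS '+'
pos=13: emit LPAREN '('
pos=15: emit STAR '*'
pos=16: emit NUM '100' (now at pos=19)
DONE. 7 tokens: [STR, LPAREN, STR, PLUS, LPAREN, STAR, NUM]
Position 18: char is '0' -> NUM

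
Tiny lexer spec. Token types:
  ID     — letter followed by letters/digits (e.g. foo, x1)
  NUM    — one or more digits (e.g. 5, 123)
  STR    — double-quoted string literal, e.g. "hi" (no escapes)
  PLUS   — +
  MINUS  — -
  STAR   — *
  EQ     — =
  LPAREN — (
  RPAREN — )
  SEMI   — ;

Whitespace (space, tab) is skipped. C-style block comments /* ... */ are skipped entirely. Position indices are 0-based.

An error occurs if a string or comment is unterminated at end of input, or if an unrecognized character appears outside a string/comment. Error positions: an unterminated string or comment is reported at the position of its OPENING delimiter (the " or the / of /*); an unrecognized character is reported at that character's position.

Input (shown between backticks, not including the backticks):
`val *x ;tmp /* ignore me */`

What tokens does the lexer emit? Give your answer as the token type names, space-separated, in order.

pos=0: emit ID 'val' (now at pos=3)
pos=4: emit STAR '*'
pos=5: emit ID 'x' (now at pos=6)
pos=7: emit SEMI ';'
pos=8: emit ID 'tmp' (now at pos=11)
pos=12: enter COMMENT mode (saw '/*')
exit COMMENT mode (now at pos=27)
DONE. 5 tokens: [ID, STAR, ID, SEMI, ID]

Answer: ID STAR ID SEMI ID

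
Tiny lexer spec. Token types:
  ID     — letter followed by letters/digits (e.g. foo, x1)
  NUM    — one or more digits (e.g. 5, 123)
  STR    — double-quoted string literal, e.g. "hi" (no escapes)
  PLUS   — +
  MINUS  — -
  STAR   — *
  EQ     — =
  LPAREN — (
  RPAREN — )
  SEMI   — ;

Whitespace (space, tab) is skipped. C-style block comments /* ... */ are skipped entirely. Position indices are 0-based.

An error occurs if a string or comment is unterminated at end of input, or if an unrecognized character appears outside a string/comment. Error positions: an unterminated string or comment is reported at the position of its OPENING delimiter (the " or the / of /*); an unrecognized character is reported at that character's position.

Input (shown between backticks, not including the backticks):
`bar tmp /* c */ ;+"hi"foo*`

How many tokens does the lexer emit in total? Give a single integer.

Answer: 7

Derivation:
pos=0: emit ID 'bar' (now at pos=3)
pos=4: emit ID 'tmp' (now at pos=7)
pos=8: enter COMMENT mode (saw '/*')
exit COMMENT mode (now at pos=15)
pos=16: emit SEMI ';'
pos=17: emit PLUS '+'
pos=18: enter STRING mode
pos=18: emit STR "hi" (now at pos=22)
pos=22: emit ID 'foo' (now at pos=25)
pos=25: emit STAR '*'
DONE. 7 tokens: [ID, ID, SEMI, PLUS, STR, ID, STAR]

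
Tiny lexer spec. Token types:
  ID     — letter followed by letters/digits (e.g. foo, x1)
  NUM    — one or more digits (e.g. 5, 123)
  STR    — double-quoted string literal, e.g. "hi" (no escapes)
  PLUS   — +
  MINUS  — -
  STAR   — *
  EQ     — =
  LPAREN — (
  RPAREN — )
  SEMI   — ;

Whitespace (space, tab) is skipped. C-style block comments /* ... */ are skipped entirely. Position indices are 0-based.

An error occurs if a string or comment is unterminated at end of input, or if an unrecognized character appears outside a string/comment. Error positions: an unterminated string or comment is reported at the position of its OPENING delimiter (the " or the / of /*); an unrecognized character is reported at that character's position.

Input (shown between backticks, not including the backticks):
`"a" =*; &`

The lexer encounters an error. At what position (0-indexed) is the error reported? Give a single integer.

pos=0: enter STRING mode
pos=0: emit STR "a" (now at pos=3)
pos=4: emit EQ '='
pos=5: emit STAR '*'
pos=6: emit SEMI ';'
pos=8: ERROR — unrecognized char '&'

Answer: 8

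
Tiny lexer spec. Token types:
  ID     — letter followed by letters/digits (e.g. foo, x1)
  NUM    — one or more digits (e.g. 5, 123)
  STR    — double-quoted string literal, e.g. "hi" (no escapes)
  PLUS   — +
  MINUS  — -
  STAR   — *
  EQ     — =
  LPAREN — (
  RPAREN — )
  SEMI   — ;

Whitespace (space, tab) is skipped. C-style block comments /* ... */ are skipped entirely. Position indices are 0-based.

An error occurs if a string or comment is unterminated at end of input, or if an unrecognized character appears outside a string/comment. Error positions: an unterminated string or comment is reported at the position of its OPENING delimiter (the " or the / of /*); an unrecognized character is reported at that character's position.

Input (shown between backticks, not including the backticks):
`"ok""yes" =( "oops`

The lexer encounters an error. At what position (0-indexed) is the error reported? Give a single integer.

pos=0: enter STRING mode
pos=0: emit STR "ok" (now at pos=4)
pos=4: enter STRING mode
pos=4: emit STR "yes" (now at pos=9)
pos=10: emit EQ '='
pos=11: emit LPAREN '('
pos=13: enter STRING mode
pos=13: ERROR — unterminated string

Answer: 13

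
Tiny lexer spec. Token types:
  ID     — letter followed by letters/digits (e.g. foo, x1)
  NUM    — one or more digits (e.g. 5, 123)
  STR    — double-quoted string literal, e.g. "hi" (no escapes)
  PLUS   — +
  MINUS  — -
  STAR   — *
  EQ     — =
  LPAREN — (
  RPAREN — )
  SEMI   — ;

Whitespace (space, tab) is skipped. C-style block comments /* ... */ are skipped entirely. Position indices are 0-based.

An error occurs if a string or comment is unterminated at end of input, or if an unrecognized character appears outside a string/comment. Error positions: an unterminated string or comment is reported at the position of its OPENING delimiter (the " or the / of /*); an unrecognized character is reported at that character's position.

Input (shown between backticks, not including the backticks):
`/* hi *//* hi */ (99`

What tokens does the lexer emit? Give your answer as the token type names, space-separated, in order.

Answer: LPAREN NUM

Derivation:
pos=0: enter COMMENT mode (saw '/*')
exit COMMENT mode (now at pos=8)
pos=8: enter COMMENT mode (saw '/*')
exit COMMENT mode (now at pos=16)
pos=17: emit LPAREN '('
pos=18: emit NUM '99' (now at pos=20)
DONE. 2 tokens: [LPAREN, NUM]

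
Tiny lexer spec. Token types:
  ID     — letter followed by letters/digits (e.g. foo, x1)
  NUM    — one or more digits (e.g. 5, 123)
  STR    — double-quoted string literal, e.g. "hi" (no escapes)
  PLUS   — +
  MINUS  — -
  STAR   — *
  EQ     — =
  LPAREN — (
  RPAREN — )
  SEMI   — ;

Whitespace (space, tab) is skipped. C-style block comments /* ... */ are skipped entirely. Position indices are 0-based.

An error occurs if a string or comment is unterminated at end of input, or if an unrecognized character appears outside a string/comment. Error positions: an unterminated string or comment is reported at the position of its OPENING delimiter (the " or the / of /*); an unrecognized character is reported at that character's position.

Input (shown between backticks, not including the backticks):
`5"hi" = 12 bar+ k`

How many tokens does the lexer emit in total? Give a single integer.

Answer: 7

Derivation:
pos=0: emit NUM '5' (now at pos=1)
pos=1: enter STRING mode
pos=1: emit STR "hi" (now at pos=5)
pos=6: emit EQ '='
pos=8: emit NUM '12' (now at pos=10)
pos=11: emit ID 'bar' (now at pos=14)
pos=14: emit PLUS '+'
pos=16: emit ID 'k' (now at pos=17)
DONE. 7 tokens: [NUM, STR, EQ, NUM, ID, PLUS, ID]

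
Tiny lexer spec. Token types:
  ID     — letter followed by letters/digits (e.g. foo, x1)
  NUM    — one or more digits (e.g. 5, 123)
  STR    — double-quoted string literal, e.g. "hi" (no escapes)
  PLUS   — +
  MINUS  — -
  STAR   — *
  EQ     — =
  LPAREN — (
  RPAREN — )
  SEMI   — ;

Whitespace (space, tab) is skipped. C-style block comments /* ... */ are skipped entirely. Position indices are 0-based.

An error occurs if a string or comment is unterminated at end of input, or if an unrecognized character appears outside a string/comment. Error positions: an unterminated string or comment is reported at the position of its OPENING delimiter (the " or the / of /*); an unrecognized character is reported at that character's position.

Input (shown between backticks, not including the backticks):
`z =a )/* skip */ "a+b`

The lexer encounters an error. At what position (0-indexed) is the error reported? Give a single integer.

pos=0: emit ID 'z' (now at pos=1)
pos=2: emit EQ '='
pos=3: emit ID 'a' (now at pos=4)
pos=5: emit RPAREN ')'
pos=6: enter COMMENT mode (saw '/*')
exit COMMENT mode (now at pos=16)
pos=17: enter STRING mode
pos=17: ERROR — unterminated string

Answer: 17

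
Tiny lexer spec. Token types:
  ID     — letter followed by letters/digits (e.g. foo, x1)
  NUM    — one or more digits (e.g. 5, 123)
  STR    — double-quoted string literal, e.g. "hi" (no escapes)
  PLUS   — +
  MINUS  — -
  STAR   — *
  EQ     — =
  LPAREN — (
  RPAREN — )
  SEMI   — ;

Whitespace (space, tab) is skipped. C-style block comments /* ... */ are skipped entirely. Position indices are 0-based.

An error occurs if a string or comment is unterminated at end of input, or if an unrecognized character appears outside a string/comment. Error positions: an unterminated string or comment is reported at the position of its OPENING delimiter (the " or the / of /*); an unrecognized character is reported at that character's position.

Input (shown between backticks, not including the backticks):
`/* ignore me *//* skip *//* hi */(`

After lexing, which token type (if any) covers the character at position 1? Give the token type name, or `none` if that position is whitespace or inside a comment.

pos=0: enter COMMENT mode (saw '/*')
exit COMMENT mode (now at pos=15)
pos=15: enter COMMENT mode (saw '/*')
exit COMMENT mode (now at pos=25)
pos=25: enter COMMENT mode (saw '/*')
exit COMMENT mode (now at pos=33)
pos=33: emit LPAREN '('
DONE. 1 tokens: [LPAREN]
Position 1: char is '*' -> none

Answer: none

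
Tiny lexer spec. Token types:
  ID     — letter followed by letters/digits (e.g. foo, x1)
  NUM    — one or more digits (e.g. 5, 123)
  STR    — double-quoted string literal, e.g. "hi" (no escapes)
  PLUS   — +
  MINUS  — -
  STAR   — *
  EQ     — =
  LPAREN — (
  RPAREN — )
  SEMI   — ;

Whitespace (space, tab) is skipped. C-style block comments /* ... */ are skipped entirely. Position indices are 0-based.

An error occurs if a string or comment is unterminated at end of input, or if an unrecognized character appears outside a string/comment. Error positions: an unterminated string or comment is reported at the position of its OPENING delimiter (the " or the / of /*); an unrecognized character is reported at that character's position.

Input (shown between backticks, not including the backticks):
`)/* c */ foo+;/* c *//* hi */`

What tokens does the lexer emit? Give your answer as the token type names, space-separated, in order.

pos=0: emit RPAREN ')'
pos=1: enter COMMENT mode (saw '/*')
exit COMMENT mode (now at pos=8)
pos=9: emit ID 'foo' (now at pos=12)
pos=12: emit PLUS '+'
pos=13: emit SEMI ';'
pos=14: enter COMMENT mode (saw '/*')
exit COMMENT mode (now at pos=21)
pos=21: enter COMMENT mode (saw '/*')
exit COMMENT mode (now at pos=29)
DONE. 4 tokens: [RPAREN, ID, PLUS, SEMI]

Answer: RPAREN ID PLUS SEMI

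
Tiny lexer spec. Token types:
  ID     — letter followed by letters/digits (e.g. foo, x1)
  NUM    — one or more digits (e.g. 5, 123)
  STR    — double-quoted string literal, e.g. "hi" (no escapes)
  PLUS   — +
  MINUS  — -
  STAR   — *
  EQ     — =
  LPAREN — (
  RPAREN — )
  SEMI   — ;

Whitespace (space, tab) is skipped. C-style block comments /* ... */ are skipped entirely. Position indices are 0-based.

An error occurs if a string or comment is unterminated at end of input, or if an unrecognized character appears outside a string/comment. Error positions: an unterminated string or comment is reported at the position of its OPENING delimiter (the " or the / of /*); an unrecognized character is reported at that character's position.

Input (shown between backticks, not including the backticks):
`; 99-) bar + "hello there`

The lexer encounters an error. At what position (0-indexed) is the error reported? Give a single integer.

pos=0: emit SEMI ';'
pos=2: emit NUM '99' (now at pos=4)
pos=4: emit MINUS '-'
pos=5: emit RPAREN ')'
pos=7: emit ID 'bar' (now at pos=10)
pos=11: emit PLUS '+'
pos=13: enter STRING mode
pos=13: ERROR — unterminated string

Answer: 13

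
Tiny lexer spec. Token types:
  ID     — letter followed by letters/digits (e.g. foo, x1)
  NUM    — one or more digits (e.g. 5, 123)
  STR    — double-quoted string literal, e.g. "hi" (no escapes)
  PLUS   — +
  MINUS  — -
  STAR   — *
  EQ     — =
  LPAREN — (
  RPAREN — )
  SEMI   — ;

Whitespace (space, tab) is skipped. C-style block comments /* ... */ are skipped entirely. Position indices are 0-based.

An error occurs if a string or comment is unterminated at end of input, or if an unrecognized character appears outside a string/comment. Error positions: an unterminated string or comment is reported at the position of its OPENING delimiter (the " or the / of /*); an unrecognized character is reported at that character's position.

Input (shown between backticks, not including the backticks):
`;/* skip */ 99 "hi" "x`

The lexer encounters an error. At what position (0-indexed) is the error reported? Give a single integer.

Answer: 20

Derivation:
pos=0: emit SEMI ';'
pos=1: enter COMMENT mode (saw '/*')
exit COMMENT mode (now at pos=11)
pos=12: emit NUM '99' (now at pos=14)
pos=15: enter STRING mode
pos=15: emit STR "hi" (now at pos=19)
pos=20: enter STRING mode
pos=20: ERROR — unterminated string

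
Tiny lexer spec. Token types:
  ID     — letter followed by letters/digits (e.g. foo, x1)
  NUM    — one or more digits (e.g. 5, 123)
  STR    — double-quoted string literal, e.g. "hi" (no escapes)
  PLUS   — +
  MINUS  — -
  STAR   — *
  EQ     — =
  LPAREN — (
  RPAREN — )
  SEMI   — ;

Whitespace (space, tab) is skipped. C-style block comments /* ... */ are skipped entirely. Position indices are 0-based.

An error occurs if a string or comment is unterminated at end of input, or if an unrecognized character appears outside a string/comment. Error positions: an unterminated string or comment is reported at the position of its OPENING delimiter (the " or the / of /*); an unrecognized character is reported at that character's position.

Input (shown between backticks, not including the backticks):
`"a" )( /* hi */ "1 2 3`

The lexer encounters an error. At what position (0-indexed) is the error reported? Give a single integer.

pos=0: enter STRING mode
pos=0: emit STR "a" (now at pos=3)
pos=4: emit RPAREN ')'
pos=5: emit LPAREN '('
pos=7: enter COMMENT mode (saw '/*')
exit COMMENT mode (now at pos=15)
pos=16: enter STRING mode
pos=16: ERROR — unterminated string

Answer: 16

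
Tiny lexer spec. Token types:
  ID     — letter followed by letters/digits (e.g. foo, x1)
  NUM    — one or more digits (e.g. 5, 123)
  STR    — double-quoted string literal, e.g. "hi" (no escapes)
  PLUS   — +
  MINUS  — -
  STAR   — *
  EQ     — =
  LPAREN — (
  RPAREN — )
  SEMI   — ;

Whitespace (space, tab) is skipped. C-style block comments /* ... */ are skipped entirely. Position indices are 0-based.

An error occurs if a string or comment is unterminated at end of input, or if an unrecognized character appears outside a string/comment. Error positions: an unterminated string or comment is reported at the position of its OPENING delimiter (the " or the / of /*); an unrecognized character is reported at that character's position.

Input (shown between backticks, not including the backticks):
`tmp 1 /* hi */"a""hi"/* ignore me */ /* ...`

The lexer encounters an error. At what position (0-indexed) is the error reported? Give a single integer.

Answer: 37

Derivation:
pos=0: emit ID 'tmp' (now at pos=3)
pos=4: emit NUM '1' (now at pos=5)
pos=6: enter COMMENT mode (saw '/*')
exit COMMENT mode (now at pos=14)
pos=14: enter STRING mode
pos=14: emit STR "a" (now at pos=17)
pos=17: enter STRING mode
pos=17: emit STR "hi" (now at pos=21)
pos=21: enter COMMENT mode (saw '/*')
exit COMMENT mode (now at pos=36)
pos=37: enter COMMENT mode (saw '/*')
pos=37: ERROR — unterminated comment (reached EOF)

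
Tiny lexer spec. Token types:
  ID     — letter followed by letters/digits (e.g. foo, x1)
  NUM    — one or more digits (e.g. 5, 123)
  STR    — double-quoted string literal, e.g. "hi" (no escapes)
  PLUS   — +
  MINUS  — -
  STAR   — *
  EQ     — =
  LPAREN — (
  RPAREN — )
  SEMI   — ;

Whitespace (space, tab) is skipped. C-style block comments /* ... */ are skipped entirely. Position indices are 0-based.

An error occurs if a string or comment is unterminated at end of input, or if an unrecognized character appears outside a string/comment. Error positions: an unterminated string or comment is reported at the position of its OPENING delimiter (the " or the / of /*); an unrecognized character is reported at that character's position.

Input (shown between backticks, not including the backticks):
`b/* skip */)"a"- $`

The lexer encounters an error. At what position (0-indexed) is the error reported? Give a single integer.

pos=0: emit ID 'b' (now at pos=1)
pos=1: enter COMMENT mode (saw '/*')
exit COMMENT mode (now at pos=11)
pos=11: emit RPAREN ')'
pos=12: enter STRING mode
pos=12: emit STR "a" (now at pos=15)
pos=15: emit MINUS '-'
pos=17: ERROR — unrecognized char '$'

Answer: 17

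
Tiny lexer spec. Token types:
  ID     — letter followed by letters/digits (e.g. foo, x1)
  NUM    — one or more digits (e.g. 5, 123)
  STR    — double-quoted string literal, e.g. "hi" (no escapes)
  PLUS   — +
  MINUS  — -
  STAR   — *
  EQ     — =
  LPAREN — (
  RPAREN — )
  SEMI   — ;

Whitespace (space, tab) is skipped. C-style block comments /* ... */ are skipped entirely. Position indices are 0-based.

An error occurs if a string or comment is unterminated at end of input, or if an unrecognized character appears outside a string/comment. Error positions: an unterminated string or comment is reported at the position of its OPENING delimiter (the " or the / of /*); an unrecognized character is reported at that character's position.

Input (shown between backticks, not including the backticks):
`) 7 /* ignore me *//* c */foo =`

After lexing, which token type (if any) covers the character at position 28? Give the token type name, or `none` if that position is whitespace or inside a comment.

Answer: ID

Derivation:
pos=0: emit RPAREN ')'
pos=2: emit NUM '7' (now at pos=3)
pos=4: enter COMMENT mode (saw '/*')
exit COMMENT mode (now at pos=19)
pos=19: enter COMMENT mode (saw '/*')
exit COMMENT mode (now at pos=26)
pos=26: emit ID 'foo' (now at pos=29)
pos=30: emit EQ '='
DONE. 4 tokens: [RPAREN, NUM, ID, EQ]
Position 28: char is 'o' -> ID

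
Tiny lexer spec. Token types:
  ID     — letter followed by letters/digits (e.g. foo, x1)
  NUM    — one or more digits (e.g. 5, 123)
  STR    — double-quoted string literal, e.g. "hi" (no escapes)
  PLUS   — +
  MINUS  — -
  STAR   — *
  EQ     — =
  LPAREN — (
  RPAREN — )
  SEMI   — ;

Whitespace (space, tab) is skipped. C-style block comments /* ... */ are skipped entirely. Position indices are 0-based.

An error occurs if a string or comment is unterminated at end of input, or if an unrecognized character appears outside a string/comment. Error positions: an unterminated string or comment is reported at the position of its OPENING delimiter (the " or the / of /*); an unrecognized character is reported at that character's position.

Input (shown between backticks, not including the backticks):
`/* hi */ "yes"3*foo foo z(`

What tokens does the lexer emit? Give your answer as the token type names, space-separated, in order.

Answer: STR NUM STAR ID ID ID LPAREN

Derivation:
pos=0: enter COMMENT mode (saw '/*')
exit COMMENT mode (now at pos=8)
pos=9: enter STRING mode
pos=9: emit STR "yes" (now at pos=14)
pos=14: emit NUM '3' (now at pos=15)
pos=15: emit STAR '*'
pos=16: emit ID 'foo' (now at pos=19)
pos=20: emit ID 'foo' (now at pos=23)
pos=24: emit ID 'z' (now at pos=25)
pos=25: emit LPAREN '('
DONE. 7 tokens: [STR, NUM, STAR, ID, ID, ID, LPAREN]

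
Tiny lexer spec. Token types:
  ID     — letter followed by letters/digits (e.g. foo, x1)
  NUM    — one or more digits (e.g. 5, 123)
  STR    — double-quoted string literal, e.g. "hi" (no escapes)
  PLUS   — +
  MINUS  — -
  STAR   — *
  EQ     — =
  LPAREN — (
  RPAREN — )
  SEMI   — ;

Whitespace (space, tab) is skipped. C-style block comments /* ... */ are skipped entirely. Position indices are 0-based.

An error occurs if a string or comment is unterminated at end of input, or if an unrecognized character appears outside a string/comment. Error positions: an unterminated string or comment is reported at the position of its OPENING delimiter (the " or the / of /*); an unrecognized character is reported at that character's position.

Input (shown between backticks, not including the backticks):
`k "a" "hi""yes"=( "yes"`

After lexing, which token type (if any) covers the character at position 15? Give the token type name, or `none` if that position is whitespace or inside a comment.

pos=0: emit ID 'k' (now at pos=1)
pos=2: enter STRING mode
pos=2: emit STR "a" (now at pos=5)
pos=6: enter STRING mode
pos=6: emit STR "hi" (now at pos=10)
pos=10: enter STRING mode
pos=10: emit STR "yes" (now at pos=15)
pos=15: emit EQ '='
pos=16: emit LPAREN '('
pos=18: enter STRING mode
pos=18: emit STR "yes" (now at pos=23)
DONE. 7 tokens: [ID, STR, STR, STR, EQ, LPAREN, STR]
Position 15: char is '=' -> EQ

Answer: EQ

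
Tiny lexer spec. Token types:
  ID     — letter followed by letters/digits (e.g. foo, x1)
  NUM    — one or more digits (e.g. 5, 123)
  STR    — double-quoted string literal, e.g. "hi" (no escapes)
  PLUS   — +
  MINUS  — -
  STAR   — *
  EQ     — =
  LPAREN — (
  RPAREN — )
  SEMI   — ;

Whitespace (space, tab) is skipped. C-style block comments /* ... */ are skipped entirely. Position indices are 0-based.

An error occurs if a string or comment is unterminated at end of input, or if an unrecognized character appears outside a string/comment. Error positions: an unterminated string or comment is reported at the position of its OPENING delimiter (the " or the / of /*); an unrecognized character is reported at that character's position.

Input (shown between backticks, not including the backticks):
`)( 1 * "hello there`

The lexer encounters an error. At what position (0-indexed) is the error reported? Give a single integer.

pos=0: emit RPAREN ')'
pos=1: emit LPAREN '('
pos=3: emit NUM '1' (now at pos=4)
pos=5: emit STAR '*'
pos=7: enter STRING mode
pos=7: ERROR — unterminated string

Answer: 7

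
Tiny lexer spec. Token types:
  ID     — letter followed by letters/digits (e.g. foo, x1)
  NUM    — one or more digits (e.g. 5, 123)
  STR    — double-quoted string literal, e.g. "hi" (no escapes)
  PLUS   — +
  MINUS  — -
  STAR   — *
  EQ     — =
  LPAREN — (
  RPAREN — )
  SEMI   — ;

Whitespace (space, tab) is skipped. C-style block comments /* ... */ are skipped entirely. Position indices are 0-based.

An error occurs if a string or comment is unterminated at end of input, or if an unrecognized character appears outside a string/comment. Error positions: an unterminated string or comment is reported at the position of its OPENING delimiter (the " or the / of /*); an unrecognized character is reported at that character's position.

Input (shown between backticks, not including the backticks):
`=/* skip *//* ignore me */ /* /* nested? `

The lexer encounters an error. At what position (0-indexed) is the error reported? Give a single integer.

pos=0: emit EQ '='
pos=1: enter COMMENT mode (saw '/*')
exit COMMENT mode (now at pos=11)
pos=11: enter COMMENT mode (saw '/*')
exit COMMENT mode (now at pos=26)
pos=27: enter COMMENT mode (saw '/*')
pos=27: ERROR — unterminated comment (reached EOF)

Answer: 27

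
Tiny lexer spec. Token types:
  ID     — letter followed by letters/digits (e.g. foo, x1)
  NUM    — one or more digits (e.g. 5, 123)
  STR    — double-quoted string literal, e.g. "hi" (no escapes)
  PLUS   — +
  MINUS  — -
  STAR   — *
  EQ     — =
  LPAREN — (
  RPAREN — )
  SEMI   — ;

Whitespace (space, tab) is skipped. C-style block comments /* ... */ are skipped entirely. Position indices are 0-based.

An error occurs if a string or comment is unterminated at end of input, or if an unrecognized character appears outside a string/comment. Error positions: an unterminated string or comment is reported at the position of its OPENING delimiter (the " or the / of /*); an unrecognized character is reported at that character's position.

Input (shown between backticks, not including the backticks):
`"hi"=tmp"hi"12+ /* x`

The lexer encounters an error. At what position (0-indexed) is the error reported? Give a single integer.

pos=0: enter STRING mode
pos=0: emit STR "hi" (now at pos=4)
pos=4: emit EQ '='
pos=5: emit ID 'tmp' (now at pos=8)
pos=8: enter STRING mode
pos=8: emit STR "hi" (now at pos=12)
pos=12: emit NUM '12' (now at pos=14)
pos=14: emit PLUS '+'
pos=16: enter COMMENT mode (saw '/*')
pos=16: ERROR — unterminated comment (reached EOF)

Answer: 16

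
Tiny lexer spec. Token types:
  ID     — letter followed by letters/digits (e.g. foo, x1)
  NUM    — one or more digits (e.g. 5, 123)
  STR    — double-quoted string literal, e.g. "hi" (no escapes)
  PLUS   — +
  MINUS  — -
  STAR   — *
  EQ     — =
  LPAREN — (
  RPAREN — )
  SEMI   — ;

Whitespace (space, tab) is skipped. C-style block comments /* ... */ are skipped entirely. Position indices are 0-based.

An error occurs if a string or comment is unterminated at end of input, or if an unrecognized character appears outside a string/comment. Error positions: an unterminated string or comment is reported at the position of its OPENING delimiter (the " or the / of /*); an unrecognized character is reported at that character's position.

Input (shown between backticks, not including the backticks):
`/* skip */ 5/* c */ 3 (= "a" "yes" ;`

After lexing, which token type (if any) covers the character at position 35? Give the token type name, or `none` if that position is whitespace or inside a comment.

Answer: SEMI

Derivation:
pos=0: enter COMMENT mode (saw '/*')
exit COMMENT mode (now at pos=10)
pos=11: emit NUM '5' (now at pos=12)
pos=12: enter COMMENT mode (saw '/*')
exit COMMENT mode (now at pos=19)
pos=20: emit NUM '3' (now at pos=21)
pos=22: emit LPAREN '('
pos=23: emit EQ '='
pos=25: enter STRING mode
pos=25: emit STR "a" (now at pos=28)
pos=29: enter STRING mode
pos=29: emit STR "yes" (now at pos=34)
pos=35: emit SEMI ';'
DONE. 7 tokens: [NUM, NUM, LPAREN, EQ, STR, STR, SEMI]
Position 35: char is ';' -> SEMI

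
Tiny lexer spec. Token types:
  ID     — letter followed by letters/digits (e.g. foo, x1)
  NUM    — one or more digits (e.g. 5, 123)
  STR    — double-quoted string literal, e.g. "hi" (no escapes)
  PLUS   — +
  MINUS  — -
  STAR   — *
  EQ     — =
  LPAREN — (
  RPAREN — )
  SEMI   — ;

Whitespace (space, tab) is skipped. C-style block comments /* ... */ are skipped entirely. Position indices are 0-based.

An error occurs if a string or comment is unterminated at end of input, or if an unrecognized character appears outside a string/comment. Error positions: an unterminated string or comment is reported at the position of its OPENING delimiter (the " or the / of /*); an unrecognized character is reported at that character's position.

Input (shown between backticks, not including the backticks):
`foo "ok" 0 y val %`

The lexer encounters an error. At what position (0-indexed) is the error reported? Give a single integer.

pos=0: emit ID 'foo' (now at pos=3)
pos=4: enter STRING mode
pos=4: emit STR "ok" (now at pos=8)
pos=9: emit NUM '0' (now at pos=10)
pos=11: emit ID 'y' (now at pos=12)
pos=13: emit ID 'val' (now at pos=16)
pos=17: ERROR — unrecognized char '%'

Answer: 17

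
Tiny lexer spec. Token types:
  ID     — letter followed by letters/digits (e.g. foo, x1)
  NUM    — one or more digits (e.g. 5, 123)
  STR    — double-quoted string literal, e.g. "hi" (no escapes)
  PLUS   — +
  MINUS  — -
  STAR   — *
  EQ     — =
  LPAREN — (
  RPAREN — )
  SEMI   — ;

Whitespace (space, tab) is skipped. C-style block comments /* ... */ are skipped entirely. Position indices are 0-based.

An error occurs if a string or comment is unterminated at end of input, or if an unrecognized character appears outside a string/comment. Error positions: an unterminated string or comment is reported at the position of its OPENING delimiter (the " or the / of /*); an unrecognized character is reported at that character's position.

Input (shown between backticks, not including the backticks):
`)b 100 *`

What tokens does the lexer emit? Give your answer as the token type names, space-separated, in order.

pos=0: emit RPAREN ')'
pos=1: emit ID 'b' (now at pos=2)
pos=3: emit NUM '100' (now at pos=6)
pos=7: emit STAR '*'
DONE. 4 tokens: [RPAREN, ID, NUM, STAR]

Answer: RPAREN ID NUM STAR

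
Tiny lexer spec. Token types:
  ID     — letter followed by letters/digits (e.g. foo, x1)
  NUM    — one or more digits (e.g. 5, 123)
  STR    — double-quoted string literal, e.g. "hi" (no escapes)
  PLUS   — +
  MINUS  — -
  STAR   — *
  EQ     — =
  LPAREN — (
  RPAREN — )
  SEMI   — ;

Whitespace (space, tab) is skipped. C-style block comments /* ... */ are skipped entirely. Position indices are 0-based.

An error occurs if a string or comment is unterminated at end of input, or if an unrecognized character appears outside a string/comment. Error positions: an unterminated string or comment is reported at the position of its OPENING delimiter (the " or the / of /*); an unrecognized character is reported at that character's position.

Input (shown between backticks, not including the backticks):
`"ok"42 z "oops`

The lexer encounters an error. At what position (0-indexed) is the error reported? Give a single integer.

pos=0: enter STRING mode
pos=0: emit STR "ok" (now at pos=4)
pos=4: emit NUM '42' (now at pos=6)
pos=7: emit ID 'z' (now at pos=8)
pos=9: enter STRING mode
pos=9: ERROR — unterminated string

Answer: 9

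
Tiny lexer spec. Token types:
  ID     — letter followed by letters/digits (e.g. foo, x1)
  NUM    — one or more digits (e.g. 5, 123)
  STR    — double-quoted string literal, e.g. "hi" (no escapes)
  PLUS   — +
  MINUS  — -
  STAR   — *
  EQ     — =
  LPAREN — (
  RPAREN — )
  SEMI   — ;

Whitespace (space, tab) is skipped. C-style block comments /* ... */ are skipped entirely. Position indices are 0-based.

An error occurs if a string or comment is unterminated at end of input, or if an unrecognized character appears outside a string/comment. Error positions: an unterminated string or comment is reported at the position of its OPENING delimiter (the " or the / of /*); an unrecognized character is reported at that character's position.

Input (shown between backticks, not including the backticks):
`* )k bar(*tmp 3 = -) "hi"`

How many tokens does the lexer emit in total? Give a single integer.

Answer: 12

Derivation:
pos=0: emit STAR '*'
pos=2: emit RPAREN ')'
pos=3: emit ID 'k' (now at pos=4)
pos=5: emit ID 'bar' (now at pos=8)
pos=8: emit LPAREN '('
pos=9: emit STAR '*'
pos=10: emit ID 'tmp' (now at pos=13)
pos=14: emit NUM '3' (now at pos=15)
pos=16: emit EQ '='
pos=18: emit MINUS '-'
pos=19: emit RPAREN ')'
pos=21: enter STRING mode
pos=21: emit STR "hi" (now at pos=25)
DONE. 12 tokens: [STAR, RPAREN, ID, ID, LPAREN, STAR, ID, NUM, EQ, MINUS, RPAREN, STR]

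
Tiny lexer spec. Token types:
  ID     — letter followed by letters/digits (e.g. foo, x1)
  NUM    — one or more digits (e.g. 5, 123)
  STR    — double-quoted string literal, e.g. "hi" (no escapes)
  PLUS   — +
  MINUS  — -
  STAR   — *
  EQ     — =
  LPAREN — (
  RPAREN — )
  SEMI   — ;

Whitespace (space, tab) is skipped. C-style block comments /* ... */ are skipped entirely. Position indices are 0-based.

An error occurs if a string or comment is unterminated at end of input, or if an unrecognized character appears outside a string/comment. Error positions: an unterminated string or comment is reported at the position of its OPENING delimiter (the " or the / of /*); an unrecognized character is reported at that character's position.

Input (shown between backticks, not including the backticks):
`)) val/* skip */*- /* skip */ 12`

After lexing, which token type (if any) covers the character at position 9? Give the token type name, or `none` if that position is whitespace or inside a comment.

Answer: none

Derivation:
pos=0: emit RPAREN ')'
pos=1: emit RPAREN ')'
pos=3: emit ID 'val' (now at pos=6)
pos=6: enter COMMENT mode (saw '/*')
exit COMMENT mode (now at pos=16)
pos=16: emit STAR '*'
pos=17: emit MINUS '-'
pos=19: enter COMMENT mode (saw '/*')
exit COMMENT mode (now at pos=29)
pos=30: emit NUM '12' (now at pos=32)
DONE. 6 tokens: [RPAREN, RPAREN, ID, STAR, MINUS, NUM]
Position 9: char is 's' -> none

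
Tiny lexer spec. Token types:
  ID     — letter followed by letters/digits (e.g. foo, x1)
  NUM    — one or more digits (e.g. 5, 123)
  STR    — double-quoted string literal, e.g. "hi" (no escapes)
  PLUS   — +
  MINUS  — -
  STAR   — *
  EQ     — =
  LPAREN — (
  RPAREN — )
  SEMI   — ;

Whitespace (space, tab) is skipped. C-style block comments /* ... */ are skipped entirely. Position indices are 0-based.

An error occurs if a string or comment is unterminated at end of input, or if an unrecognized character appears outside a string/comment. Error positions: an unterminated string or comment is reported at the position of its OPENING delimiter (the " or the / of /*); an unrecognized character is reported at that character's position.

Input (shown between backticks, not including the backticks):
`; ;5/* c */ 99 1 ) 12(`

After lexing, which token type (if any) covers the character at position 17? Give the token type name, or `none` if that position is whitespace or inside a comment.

Answer: RPAREN

Derivation:
pos=0: emit SEMI ';'
pos=2: emit SEMI ';'
pos=3: emit NUM '5' (now at pos=4)
pos=4: enter COMMENT mode (saw '/*')
exit COMMENT mode (now at pos=11)
pos=12: emit NUM '99' (now at pos=14)
pos=15: emit NUM '1' (now at pos=16)
pos=17: emit RPAREN ')'
pos=19: emit NUM '12' (now at pos=21)
pos=21: emit LPAREN '('
DONE. 8 tokens: [SEMI, SEMI, NUM, NUM, NUM, RPAREN, NUM, LPAREN]
Position 17: char is ')' -> RPAREN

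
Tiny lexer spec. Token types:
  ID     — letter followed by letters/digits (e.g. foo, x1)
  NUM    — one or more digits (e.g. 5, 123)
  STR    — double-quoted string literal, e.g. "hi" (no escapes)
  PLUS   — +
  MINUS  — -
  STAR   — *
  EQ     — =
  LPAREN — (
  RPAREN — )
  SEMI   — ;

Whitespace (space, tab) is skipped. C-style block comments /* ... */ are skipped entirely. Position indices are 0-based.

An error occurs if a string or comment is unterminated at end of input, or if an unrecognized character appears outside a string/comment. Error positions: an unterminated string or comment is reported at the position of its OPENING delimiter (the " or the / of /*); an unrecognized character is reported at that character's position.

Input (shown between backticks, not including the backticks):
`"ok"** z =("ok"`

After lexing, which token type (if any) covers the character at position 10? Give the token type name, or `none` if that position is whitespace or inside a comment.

Answer: LPAREN

Derivation:
pos=0: enter STRING mode
pos=0: emit STR "ok" (now at pos=4)
pos=4: emit STAR '*'
pos=5: emit STAR '*'
pos=7: emit ID 'z' (now at pos=8)
pos=9: emit EQ '='
pos=10: emit LPAREN '('
pos=11: enter STRING mode
pos=11: emit STR "ok" (now at pos=15)
DONE. 7 tokens: [STR, STAR, STAR, ID, EQ, LPAREN, STR]
Position 10: char is '(' -> LPAREN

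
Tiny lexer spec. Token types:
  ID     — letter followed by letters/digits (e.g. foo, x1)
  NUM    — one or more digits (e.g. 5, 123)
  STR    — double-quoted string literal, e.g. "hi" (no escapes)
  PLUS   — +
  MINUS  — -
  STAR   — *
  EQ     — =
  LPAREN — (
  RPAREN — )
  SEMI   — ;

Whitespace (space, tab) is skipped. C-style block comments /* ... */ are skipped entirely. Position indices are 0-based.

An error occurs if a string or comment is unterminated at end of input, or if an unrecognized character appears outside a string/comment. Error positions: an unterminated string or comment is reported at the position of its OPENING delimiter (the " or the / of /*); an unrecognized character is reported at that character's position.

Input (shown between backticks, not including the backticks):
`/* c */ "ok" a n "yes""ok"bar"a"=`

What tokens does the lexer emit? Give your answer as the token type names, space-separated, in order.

Answer: STR ID ID STR STR ID STR EQ

Derivation:
pos=0: enter COMMENT mode (saw '/*')
exit COMMENT mode (now at pos=7)
pos=8: enter STRING mode
pos=8: emit STR "ok" (now at pos=12)
pos=13: emit ID 'a' (now at pos=14)
pos=15: emit ID 'n' (now at pos=16)
pos=17: enter STRING mode
pos=17: emit STR "yes" (now at pos=22)
pos=22: enter STRING mode
pos=22: emit STR "ok" (now at pos=26)
pos=26: emit ID 'bar' (now at pos=29)
pos=29: enter STRING mode
pos=29: emit STR "a" (now at pos=32)
pos=32: emit EQ '='
DONE. 8 tokens: [STR, ID, ID, STR, STR, ID, STR, EQ]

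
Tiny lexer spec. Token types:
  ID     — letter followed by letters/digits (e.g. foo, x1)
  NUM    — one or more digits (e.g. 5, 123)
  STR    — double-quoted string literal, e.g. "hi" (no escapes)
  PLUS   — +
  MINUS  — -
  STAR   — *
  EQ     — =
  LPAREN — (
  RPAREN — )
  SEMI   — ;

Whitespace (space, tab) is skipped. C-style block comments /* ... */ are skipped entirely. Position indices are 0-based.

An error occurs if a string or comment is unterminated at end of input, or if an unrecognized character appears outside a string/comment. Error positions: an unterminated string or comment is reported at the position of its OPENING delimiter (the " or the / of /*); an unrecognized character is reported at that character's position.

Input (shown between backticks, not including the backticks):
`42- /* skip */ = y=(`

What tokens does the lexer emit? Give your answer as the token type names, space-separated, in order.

Answer: NUM MINUS EQ ID EQ LPAREN

Derivation:
pos=0: emit NUM '42' (now at pos=2)
pos=2: emit MINUS '-'
pos=4: enter COMMENT mode (saw '/*')
exit COMMENT mode (now at pos=14)
pos=15: emit EQ '='
pos=17: emit ID 'y' (now at pos=18)
pos=18: emit EQ '='
pos=19: emit LPAREN '('
DONE. 6 tokens: [NUM, MINUS, EQ, ID, EQ, LPAREN]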